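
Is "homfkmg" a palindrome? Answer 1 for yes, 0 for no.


Input: homfkmg
Reversed: gmkfmoh
  Compare pos 0 ('h') with pos 6 ('g'): MISMATCH
  Compare pos 1 ('o') with pos 5 ('m'): MISMATCH
  Compare pos 2 ('m') with pos 4 ('k'): MISMATCH
Result: not a palindrome

0


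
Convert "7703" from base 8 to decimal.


Input: "7703" in base 8
Positional expansion:
  Digit '7' (value 7) x 8^3 = 3584
  Digit '7' (value 7) x 8^2 = 448
  Digit '0' (value 0) x 8^1 = 0
  Digit '3' (value 3) x 8^0 = 3
Sum = 4035

4035


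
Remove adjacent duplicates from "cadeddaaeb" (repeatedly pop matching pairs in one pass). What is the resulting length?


Input: cadeddaaeb
Stack-based adjacent duplicate removal:
  Read 'c': push. Stack: c
  Read 'a': push. Stack: ca
  Read 'd': push. Stack: cad
  Read 'e': push. Stack: cade
  Read 'd': push. Stack: caded
  Read 'd': matches stack top 'd' => pop. Stack: cade
  Read 'a': push. Stack: cadea
  Read 'a': matches stack top 'a' => pop. Stack: cade
  Read 'e': matches stack top 'e' => pop. Stack: cad
  Read 'b': push. Stack: cadb
Final stack: "cadb" (length 4)

4


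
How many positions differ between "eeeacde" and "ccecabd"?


Comparing "eeeacde" and "ccecabd" position by position:
  Position 0: 'e' vs 'c' => DIFFER
  Position 1: 'e' vs 'c' => DIFFER
  Position 2: 'e' vs 'e' => same
  Position 3: 'a' vs 'c' => DIFFER
  Position 4: 'c' vs 'a' => DIFFER
  Position 5: 'd' vs 'b' => DIFFER
  Position 6: 'e' vs 'd' => DIFFER
Positions that differ: 6

6


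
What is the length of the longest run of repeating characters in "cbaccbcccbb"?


Input: "cbaccbcccbb"
Scanning for longest run:
  Position 1 ('b'): new char, reset run to 1
  Position 2 ('a'): new char, reset run to 1
  Position 3 ('c'): new char, reset run to 1
  Position 4 ('c'): continues run of 'c', length=2
  Position 5 ('b'): new char, reset run to 1
  Position 6 ('c'): new char, reset run to 1
  Position 7 ('c'): continues run of 'c', length=2
  Position 8 ('c'): continues run of 'c', length=3
  Position 9 ('b'): new char, reset run to 1
  Position 10 ('b'): continues run of 'b', length=2
Longest run: 'c' with length 3

3


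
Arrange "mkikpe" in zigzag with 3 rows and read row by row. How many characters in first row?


Zigzag "mkikpe" into 3 rows:
Placing characters:
  'm' => row 0
  'k' => row 1
  'i' => row 2
  'k' => row 1
  'p' => row 0
  'e' => row 1
Rows:
  Row 0: "mp"
  Row 1: "kke"
  Row 2: "i"
First row length: 2

2


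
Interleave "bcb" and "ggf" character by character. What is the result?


Interleaving "bcb" and "ggf":
  Position 0: 'b' from first, 'g' from second => "bg"
  Position 1: 'c' from first, 'g' from second => "cg"
  Position 2: 'b' from first, 'f' from second => "bf"
Result: bgcgbf

bgcgbf


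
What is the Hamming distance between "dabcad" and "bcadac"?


Comparing "dabcad" and "bcadac" position by position:
  Position 0: 'd' vs 'b' => differ
  Position 1: 'a' vs 'c' => differ
  Position 2: 'b' vs 'a' => differ
  Position 3: 'c' vs 'd' => differ
  Position 4: 'a' vs 'a' => same
  Position 5: 'd' vs 'c' => differ
Total differences (Hamming distance): 5

5


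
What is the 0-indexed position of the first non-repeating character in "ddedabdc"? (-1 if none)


Input: ddedabdc
Character frequencies:
  'a': 1
  'b': 1
  'c': 1
  'd': 4
  'e': 1
Scanning left to right for freq == 1:
  Position 0 ('d'): freq=4, skip
  Position 1 ('d'): freq=4, skip
  Position 2 ('e'): unique! => answer = 2

2


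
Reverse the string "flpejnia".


Input: flpejnia
Reading characters right to left:
  Position 7: 'a'
  Position 6: 'i'
  Position 5: 'n'
  Position 4: 'j'
  Position 3: 'e'
  Position 2: 'p'
  Position 1: 'l'
  Position 0: 'f'
Reversed: ainjeplf

ainjeplf


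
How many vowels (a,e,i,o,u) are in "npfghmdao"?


Input: npfghmdao
Checking each character:
  'n' at position 0: consonant
  'p' at position 1: consonant
  'f' at position 2: consonant
  'g' at position 3: consonant
  'h' at position 4: consonant
  'm' at position 5: consonant
  'd' at position 6: consonant
  'a' at position 7: vowel (running total: 1)
  'o' at position 8: vowel (running total: 2)
Total vowels: 2

2


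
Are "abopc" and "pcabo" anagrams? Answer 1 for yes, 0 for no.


Strings: "abopc", "pcabo"
Sorted first:  abcop
Sorted second: abcop
Sorted forms match => anagrams

1


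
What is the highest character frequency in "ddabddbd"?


Input: ddabddbd
Character counts:
  'a': 1
  'b': 2
  'd': 5
Maximum frequency: 5

5


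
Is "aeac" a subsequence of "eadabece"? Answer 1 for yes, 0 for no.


Check if "aeac" is a subsequence of "eadabece"
Greedy scan:
  Position 0 ('e'): no match needed
  Position 1 ('a'): matches sub[0] = 'a'
  Position 2 ('d'): no match needed
  Position 3 ('a'): no match needed
  Position 4 ('b'): no match needed
  Position 5 ('e'): matches sub[1] = 'e'
  Position 6 ('c'): no match needed
  Position 7 ('e'): no match needed
Only matched 2/4 characters => not a subsequence

0


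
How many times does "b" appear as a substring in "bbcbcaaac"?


Searching for "b" in "bbcbcaaac"
Scanning each position:
  Position 0: "b" => MATCH
  Position 1: "b" => MATCH
  Position 2: "c" => no
  Position 3: "b" => MATCH
  Position 4: "c" => no
  Position 5: "a" => no
  Position 6: "a" => no
  Position 7: "a" => no
  Position 8: "c" => no
Total occurrences: 3

3


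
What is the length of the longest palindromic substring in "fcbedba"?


Input: "fcbedba"
Checking substrings for palindromes:
  No multi-char palindromic substrings found
Longest palindromic substring: "f" with length 1

1


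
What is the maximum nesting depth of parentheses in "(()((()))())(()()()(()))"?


Input: "(()((()))())(()()()(()))"
Tracking depth:
  Position 0 '(': depth becomes 1
  Position 1 '(': depth becomes 2
  Position 2 ')': depth becomes 1
  Position 3 '(': depth becomes 2
  Position 4 '(': depth becomes 3
  Position 5 '(': depth becomes 4
  Position 6 ')': depth becomes 3
  Position 7 ')': depth becomes 2
  Position 8 ')': depth becomes 1
  Position 9 '(': depth becomes 2
  Position 10 ')': depth becomes 1
  Position 11 ')': depth becomes 0
  Position 12 '(': depth becomes 1
  Position 13 '(': depth becomes 2
  Position 14 ')': depth becomes 1
  Position 15 '(': depth becomes 2
  Position 16 ')': depth becomes 1
  Position 17 '(': depth becomes 2
  Position 18 ')': depth becomes 1
  Position 19 '(': depth becomes 2
  Position 20 '(': depth becomes 3
  Position 21 ')': depth becomes 2
  Position 22 ')': depth becomes 1
  Position 23 ')': depth becomes 0
Maximum depth reached: 4

4


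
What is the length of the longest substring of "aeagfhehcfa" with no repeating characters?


Input: "aeagfhehcfa"
Sliding window (track last position of each char):
  Position 0 ('a'): window [0,0] length 1 -- new best
  Position 1 ('e'): window [0,1] length 2 -- new best
  Position 2 ('a'): repeat (last at 0), move window start to 1
  Position 2 ('a'): window [1,2] length 2
  Position 3 ('g'): window [1,3] length 3 -- new best
  Position 4 ('f'): window [1,4] length 4 -- new best
  Position 5 ('h'): window [1,5] length 5 -- new best
  Position 6 ('e'): repeat (last at 1), move window start to 2
  Position 6 ('e'): window [2,6] length 5
  Position 7 ('h'): repeat (last at 5), move window start to 6
  Position 7 ('h'): window [6,7] length 2
  Position 8 ('c'): window [6,8] length 3
  Position 9 ('f'): window [6,9] length 4
  Position 10 ('a'): window [6,10] length 5
Longest substring with no repeats: "eagfh" with length 5

5


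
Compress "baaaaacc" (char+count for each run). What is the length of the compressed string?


Input: baaaaacc
Runs:
  'b' x 1 => "b1"
  'a' x 5 => "a5"
  'c' x 2 => "c2"
Compressed: "b1a5c2"
Compressed length: 6

6


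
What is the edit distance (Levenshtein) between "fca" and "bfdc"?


Computing edit distance: "fca" -> "bfdc"
DP table:
           b    f    d    c
      0    1    2    3    4
  f   1    1    1    2    3
  c   2    2    2    2    2
  a   3    3    3    3    3
Edit distance = dp[3][4] = 3

3


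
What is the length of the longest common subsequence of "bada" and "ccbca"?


LCS of "bada" and "ccbca"
DP table:
           c    c    b    c    a
      0    0    0    0    0    0
  b   0    0    0    1    1    1
  a   0    0    0    1    1    2
  d   0    0    0    1    1    2
  a   0    0    0    1    1    2
LCS length = dp[4][5] = 2

2


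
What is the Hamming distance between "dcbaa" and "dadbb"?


Comparing "dcbaa" and "dadbb" position by position:
  Position 0: 'd' vs 'd' => same
  Position 1: 'c' vs 'a' => differ
  Position 2: 'b' vs 'd' => differ
  Position 3: 'a' vs 'b' => differ
  Position 4: 'a' vs 'b' => differ
Total differences (Hamming distance): 4

4


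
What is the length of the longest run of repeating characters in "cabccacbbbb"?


Input: "cabccacbbbb"
Scanning for longest run:
  Position 1 ('a'): new char, reset run to 1
  Position 2 ('b'): new char, reset run to 1
  Position 3 ('c'): new char, reset run to 1
  Position 4 ('c'): continues run of 'c', length=2
  Position 5 ('a'): new char, reset run to 1
  Position 6 ('c'): new char, reset run to 1
  Position 7 ('b'): new char, reset run to 1
  Position 8 ('b'): continues run of 'b', length=2
  Position 9 ('b'): continues run of 'b', length=3
  Position 10 ('b'): continues run of 'b', length=4
Longest run: 'b' with length 4

4


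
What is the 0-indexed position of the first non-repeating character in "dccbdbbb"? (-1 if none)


Input: dccbdbbb
Character frequencies:
  'b': 4
  'c': 2
  'd': 2
Scanning left to right for freq == 1:
  Position 0 ('d'): freq=2, skip
  Position 1 ('c'): freq=2, skip
  Position 2 ('c'): freq=2, skip
  Position 3 ('b'): freq=4, skip
  Position 4 ('d'): freq=2, skip
  Position 5 ('b'): freq=4, skip
  Position 6 ('b'): freq=4, skip
  Position 7 ('b'): freq=4, skip
  No unique character found => answer = -1

-1


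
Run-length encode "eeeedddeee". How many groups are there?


Input: eeeedddeee
Scanning for consecutive runs:
  Group 1: 'e' x 4 (positions 0-3)
  Group 2: 'd' x 3 (positions 4-6)
  Group 3: 'e' x 3 (positions 7-9)
Total groups: 3

3


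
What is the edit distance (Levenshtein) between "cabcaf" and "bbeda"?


Computing edit distance: "cabcaf" -> "bbeda"
DP table:
           b    b    e    d    a
      0    1    2    3    4    5
  c   1    1    2    3    4    5
  a   2    2    2    3    4    4
  b   3    2    2    3    4    5
  c   4    3    3    3    4    5
  a   5    4    4    4    4    4
  f   6    5    5    5    5    5
Edit distance = dp[6][5] = 5

5


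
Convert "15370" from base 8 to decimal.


Input: "15370" in base 8
Positional expansion:
  Digit '1' (value 1) x 8^4 = 4096
  Digit '5' (value 5) x 8^3 = 2560
  Digit '3' (value 3) x 8^2 = 192
  Digit '7' (value 7) x 8^1 = 56
  Digit '0' (value 0) x 8^0 = 0
Sum = 6904

6904


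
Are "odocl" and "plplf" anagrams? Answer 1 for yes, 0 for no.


Strings: "odocl", "plplf"
Sorted first:  cdloo
Sorted second: fllpp
Differ at position 0: 'c' vs 'f' => not anagrams

0


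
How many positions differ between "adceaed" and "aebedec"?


Comparing "adceaed" and "aebedec" position by position:
  Position 0: 'a' vs 'a' => same
  Position 1: 'd' vs 'e' => DIFFER
  Position 2: 'c' vs 'b' => DIFFER
  Position 3: 'e' vs 'e' => same
  Position 4: 'a' vs 'd' => DIFFER
  Position 5: 'e' vs 'e' => same
  Position 6: 'd' vs 'c' => DIFFER
Positions that differ: 4

4


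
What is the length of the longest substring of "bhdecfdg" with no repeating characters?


Input: "bhdecfdg"
Sliding window (track last position of each char):
  Position 0 ('b'): window [0,0] length 1 -- new best
  Position 1 ('h'): window [0,1] length 2 -- new best
  Position 2 ('d'): window [0,2] length 3 -- new best
  Position 3 ('e'): window [0,3] length 4 -- new best
  Position 4 ('c'): window [0,4] length 5 -- new best
  Position 5 ('f'): window [0,5] length 6 -- new best
  Position 6 ('d'): repeat (last at 2), move window start to 3
  Position 6 ('d'): window [3,6] length 4
  Position 7 ('g'): window [3,7] length 5
Longest substring with no repeats: "bhdecf" with length 6

6


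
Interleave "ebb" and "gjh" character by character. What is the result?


Interleaving "ebb" and "gjh":
  Position 0: 'e' from first, 'g' from second => "eg"
  Position 1: 'b' from first, 'j' from second => "bj"
  Position 2: 'b' from first, 'h' from second => "bh"
Result: egbjbh

egbjbh


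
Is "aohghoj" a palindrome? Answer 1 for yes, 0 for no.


Input: aohghoj
Reversed: johghoa
  Compare pos 0 ('a') with pos 6 ('j'): MISMATCH
  Compare pos 1 ('o') with pos 5 ('o'): match
  Compare pos 2 ('h') with pos 4 ('h'): match
Result: not a palindrome

0


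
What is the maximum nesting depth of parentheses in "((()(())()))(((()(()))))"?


Input: "((()(())()))(((()(()))))"
Tracking depth:
  Position 0 '(': depth becomes 1
  Position 1 '(': depth becomes 2
  Position 2 '(': depth becomes 3
  Position 3 ')': depth becomes 2
  Position 4 '(': depth becomes 3
  Position 5 '(': depth becomes 4
  Position 6 ')': depth becomes 3
  Position 7 ')': depth becomes 2
  Position 8 '(': depth becomes 3
  Position 9 ')': depth becomes 2
  Position 10 ')': depth becomes 1
  Position 11 ')': depth becomes 0
  Position 12 '(': depth becomes 1
  Position 13 '(': depth becomes 2
  Position 14 '(': depth becomes 3
  Position 15 '(': depth becomes 4
  Position 16 ')': depth becomes 3
  Position 17 '(': depth becomes 4
  Position 18 '(': depth becomes 5
  Position 19 ')': depth becomes 4
  Position 20 ')': depth becomes 3
  Position 21 ')': depth becomes 2
  Position 22 ')': depth becomes 1
  Position 23 ')': depth becomes 0
Maximum depth reached: 5

5


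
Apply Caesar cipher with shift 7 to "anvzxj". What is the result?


Caesar cipher: shift "anvzxj" by 7
  'a' (pos 0) + 7 = pos 7 = 'h'
  'n' (pos 13) + 7 = pos 20 = 'u'
  'v' (pos 21) + 7 = pos 2 = 'c'
  'z' (pos 25) + 7 = pos 6 = 'g'
  'x' (pos 23) + 7 = pos 4 = 'e'
  'j' (pos 9) + 7 = pos 16 = 'q'
Result: hucgeq

hucgeq


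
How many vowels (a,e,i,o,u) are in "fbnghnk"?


Input: fbnghnk
Checking each character:
  'f' at position 0: consonant
  'b' at position 1: consonant
  'n' at position 2: consonant
  'g' at position 3: consonant
  'h' at position 4: consonant
  'n' at position 5: consonant
  'k' at position 6: consonant
Total vowels: 0

0


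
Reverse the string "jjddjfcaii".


Input: jjddjfcaii
Reading characters right to left:
  Position 9: 'i'
  Position 8: 'i'
  Position 7: 'a'
  Position 6: 'c'
  Position 5: 'f'
  Position 4: 'j'
  Position 3: 'd'
  Position 2: 'd'
  Position 1: 'j'
  Position 0: 'j'
Reversed: iiacfjddjj

iiacfjddjj


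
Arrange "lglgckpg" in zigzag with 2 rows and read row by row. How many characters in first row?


Zigzag "lglgckpg" into 2 rows:
Placing characters:
  'l' => row 0
  'g' => row 1
  'l' => row 0
  'g' => row 1
  'c' => row 0
  'k' => row 1
  'p' => row 0
  'g' => row 1
Rows:
  Row 0: "llcp"
  Row 1: "ggkg"
First row length: 4

4


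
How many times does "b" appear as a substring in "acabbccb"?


Searching for "b" in "acabbccb"
Scanning each position:
  Position 0: "a" => no
  Position 1: "c" => no
  Position 2: "a" => no
  Position 3: "b" => MATCH
  Position 4: "b" => MATCH
  Position 5: "c" => no
  Position 6: "c" => no
  Position 7: "b" => MATCH
Total occurrences: 3

3


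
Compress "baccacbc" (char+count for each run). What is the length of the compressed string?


Input: baccacbc
Runs:
  'b' x 1 => "b1"
  'a' x 1 => "a1"
  'c' x 2 => "c2"
  'a' x 1 => "a1"
  'c' x 1 => "c1"
  'b' x 1 => "b1"
  'c' x 1 => "c1"
Compressed: "b1a1c2a1c1b1c1"
Compressed length: 14

14


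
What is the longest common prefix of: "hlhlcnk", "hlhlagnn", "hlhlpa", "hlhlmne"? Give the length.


Words: hlhlcnk, hlhlagnn, hlhlpa, hlhlmne
  Position 0: all 'h' => match
  Position 1: all 'l' => match
  Position 2: all 'h' => match
  Position 3: all 'l' => match
  Position 4: ('c', 'a', 'p', 'm') => mismatch, stop
LCP = "hlhl" (length 4)

4


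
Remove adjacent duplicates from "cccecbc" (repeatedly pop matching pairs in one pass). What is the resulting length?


Input: cccecbc
Stack-based adjacent duplicate removal:
  Read 'c': push. Stack: c
  Read 'c': matches stack top 'c' => pop. Stack: (empty)
  Read 'c': push. Stack: c
  Read 'e': push. Stack: ce
  Read 'c': push. Stack: cec
  Read 'b': push. Stack: cecb
  Read 'c': push. Stack: cecbc
Final stack: "cecbc" (length 5)

5


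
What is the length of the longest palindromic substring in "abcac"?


Input: "abcac"
Checking substrings for palindromes:
  [2:5] "cac" (len 3) => palindrome
Longest palindromic substring: "cac" with length 3

3


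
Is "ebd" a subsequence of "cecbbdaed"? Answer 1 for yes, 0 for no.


Check if "ebd" is a subsequence of "cecbbdaed"
Greedy scan:
  Position 0 ('c'): no match needed
  Position 1 ('e'): matches sub[0] = 'e'
  Position 2 ('c'): no match needed
  Position 3 ('b'): matches sub[1] = 'b'
  Position 4 ('b'): no match needed
  Position 5 ('d'): matches sub[2] = 'd'
  Position 6 ('a'): no match needed
  Position 7 ('e'): no match needed
  Position 8 ('d'): no match needed
All 3 characters matched => is a subsequence

1


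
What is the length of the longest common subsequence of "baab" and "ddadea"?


LCS of "baab" and "ddadea"
DP table:
           d    d    a    d    e    a
      0    0    0    0    0    0    0
  b   0    0    0    0    0    0    0
  a   0    0    0    1    1    1    1
  a   0    0    0    1    1    1    2
  b   0    0    0    1    1    1    2
LCS length = dp[4][6] = 2

2


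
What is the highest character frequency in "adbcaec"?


Input: adbcaec
Character counts:
  'a': 2
  'b': 1
  'c': 2
  'd': 1
  'e': 1
Maximum frequency: 2

2


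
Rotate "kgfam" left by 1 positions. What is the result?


Input: "kgfam", rotate left by 1
First 1 characters: "k"
Remaining characters: "gfam"
Concatenate remaining + first: "gfam" + "k" = "gfamk"

gfamk


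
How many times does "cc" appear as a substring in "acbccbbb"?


Searching for "cc" in "acbccbbb"
Scanning each position:
  Position 0: "ac" => no
  Position 1: "cb" => no
  Position 2: "bc" => no
  Position 3: "cc" => MATCH
  Position 4: "cb" => no
  Position 5: "bb" => no
  Position 6: "bb" => no
Total occurrences: 1

1


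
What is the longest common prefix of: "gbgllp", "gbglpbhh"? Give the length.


Words: gbgllp, gbglpbhh
  Position 0: all 'g' => match
  Position 1: all 'b' => match
  Position 2: all 'g' => match
  Position 3: all 'l' => match
  Position 4: ('l', 'p') => mismatch, stop
LCP = "gbgl" (length 4)

4


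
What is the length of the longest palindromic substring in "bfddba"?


Input: "bfddba"
Checking substrings for palindromes:
  [2:4] "dd" (len 2) => palindrome
Longest palindromic substring: "dd" with length 2

2


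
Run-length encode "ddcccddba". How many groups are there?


Input: ddcccddba
Scanning for consecutive runs:
  Group 1: 'd' x 2 (positions 0-1)
  Group 2: 'c' x 3 (positions 2-4)
  Group 3: 'd' x 2 (positions 5-6)
  Group 4: 'b' x 1 (positions 7-7)
  Group 5: 'a' x 1 (positions 8-8)
Total groups: 5

5


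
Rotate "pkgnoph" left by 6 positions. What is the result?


Input: "pkgnoph", rotate left by 6
First 6 characters: "pkgnop"
Remaining characters: "h"
Concatenate remaining + first: "h" + "pkgnop" = "hpkgnop"

hpkgnop


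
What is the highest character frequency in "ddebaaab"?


Input: ddebaaab
Character counts:
  'a': 3
  'b': 2
  'd': 2
  'e': 1
Maximum frequency: 3

3


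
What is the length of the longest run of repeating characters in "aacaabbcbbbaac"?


Input: "aacaabbcbbbaac"
Scanning for longest run:
  Position 1 ('a'): continues run of 'a', length=2
  Position 2 ('c'): new char, reset run to 1
  Position 3 ('a'): new char, reset run to 1
  Position 4 ('a'): continues run of 'a', length=2
  Position 5 ('b'): new char, reset run to 1
  Position 6 ('b'): continues run of 'b', length=2
  Position 7 ('c'): new char, reset run to 1
  Position 8 ('b'): new char, reset run to 1
  Position 9 ('b'): continues run of 'b', length=2
  Position 10 ('b'): continues run of 'b', length=3
  Position 11 ('a'): new char, reset run to 1
  Position 12 ('a'): continues run of 'a', length=2
  Position 13 ('c'): new char, reset run to 1
Longest run: 'b' with length 3

3


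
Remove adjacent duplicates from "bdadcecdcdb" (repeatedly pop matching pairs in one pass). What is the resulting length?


Input: bdadcecdcdb
Stack-based adjacent duplicate removal:
  Read 'b': push. Stack: b
  Read 'd': push. Stack: bd
  Read 'a': push. Stack: bda
  Read 'd': push. Stack: bdad
  Read 'c': push. Stack: bdadc
  Read 'e': push. Stack: bdadce
  Read 'c': push. Stack: bdadcec
  Read 'd': push. Stack: bdadcecd
  Read 'c': push. Stack: bdadcecdc
  Read 'd': push. Stack: bdadcecdcd
  Read 'b': push. Stack: bdadcecdcdb
Final stack: "bdadcecdcdb" (length 11)

11


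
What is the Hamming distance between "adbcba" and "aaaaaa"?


Comparing "adbcba" and "aaaaaa" position by position:
  Position 0: 'a' vs 'a' => same
  Position 1: 'd' vs 'a' => differ
  Position 2: 'b' vs 'a' => differ
  Position 3: 'c' vs 'a' => differ
  Position 4: 'b' vs 'a' => differ
  Position 5: 'a' vs 'a' => same
Total differences (Hamming distance): 4

4


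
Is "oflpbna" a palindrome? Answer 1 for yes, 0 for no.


Input: oflpbna
Reversed: anbplfo
  Compare pos 0 ('o') with pos 6 ('a'): MISMATCH
  Compare pos 1 ('f') with pos 5 ('n'): MISMATCH
  Compare pos 2 ('l') with pos 4 ('b'): MISMATCH
Result: not a palindrome

0


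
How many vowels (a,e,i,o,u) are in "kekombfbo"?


Input: kekombfbo
Checking each character:
  'k' at position 0: consonant
  'e' at position 1: vowel (running total: 1)
  'k' at position 2: consonant
  'o' at position 3: vowel (running total: 2)
  'm' at position 4: consonant
  'b' at position 5: consonant
  'f' at position 6: consonant
  'b' at position 7: consonant
  'o' at position 8: vowel (running total: 3)
Total vowels: 3

3


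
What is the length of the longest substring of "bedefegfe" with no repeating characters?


Input: "bedefegfe"
Sliding window (track last position of each char):
  Position 0 ('b'): window [0,0] length 1 -- new best
  Position 1 ('e'): window [0,1] length 2 -- new best
  Position 2 ('d'): window [0,2] length 3 -- new best
  Position 3 ('e'): repeat (last at 1), move window start to 2
  Position 3 ('e'): window [2,3] length 2
  Position 4 ('f'): window [2,4] length 3
  Position 5 ('e'): repeat (last at 3), move window start to 4
  Position 5 ('e'): window [4,5] length 2
  Position 6 ('g'): window [4,6] length 3
  Position 7 ('f'): repeat (last at 4), move window start to 5
  Position 7 ('f'): window [5,7] length 3
  Position 8 ('e'): repeat (last at 5), move window start to 6
  Position 8 ('e'): window [6,8] length 3
Longest substring with no repeats: "bed" with length 3

3


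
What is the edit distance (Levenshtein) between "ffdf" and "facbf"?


Computing edit distance: "ffdf" -> "facbf"
DP table:
           f    a    c    b    f
      0    1    2    3    4    5
  f   1    0    1    2    3    4
  f   2    1    1    2    3    3
  d   3    2    2    2    3    4
  f   4    3    3    3    3    3
Edit distance = dp[4][5] = 3

3


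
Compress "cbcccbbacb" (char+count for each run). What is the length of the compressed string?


Input: cbcccbbacb
Runs:
  'c' x 1 => "c1"
  'b' x 1 => "b1"
  'c' x 3 => "c3"
  'b' x 2 => "b2"
  'a' x 1 => "a1"
  'c' x 1 => "c1"
  'b' x 1 => "b1"
Compressed: "c1b1c3b2a1c1b1"
Compressed length: 14

14


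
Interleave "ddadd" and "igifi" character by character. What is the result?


Interleaving "ddadd" and "igifi":
  Position 0: 'd' from first, 'i' from second => "di"
  Position 1: 'd' from first, 'g' from second => "dg"
  Position 2: 'a' from first, 'i' from second => "ai"
  Position 3: 'd' from first, 'f' from second => "df"
  Position 4: 'd' from first, 'i' from second => "di"
Result: didgaidfdi

didgaidfdi


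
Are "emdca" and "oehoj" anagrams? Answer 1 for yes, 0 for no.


Strings: "emdca", "oehoj"
Sorted first:  acdem
Sorted second: ehjoo
Differ at position 0: 'a' vs 'e' => not anagrams

0


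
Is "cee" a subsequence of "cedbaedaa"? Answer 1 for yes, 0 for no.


Check if "cee" is a subsequence of "cedbaedaa"
Greedy scan:
  Position 0 ('c'): matches sub[0] = 'c'
  Position 1 ('e'): matches sub[1] = 'e'
  Position 2 ('d'): no match needed
  Position 3 ('b'): no match needed
  Position 4 ('a'): no match needed
  Position 5 ('e'): matches sub[2] = 'e'
  Position 6 ('d'): no match needed
  Position 7 ('a'): no match needed
  Position 8 ('a'): no match needed
All 3 characters matched => is a subsequence

1


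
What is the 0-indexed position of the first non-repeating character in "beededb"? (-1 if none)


Input: beededb
Character frequencies:
  'b': 2
  'd': 2
  'e': 3
Scanning left to right for freq == 1:
  Position 0 ('b'): freq=2, skip
  Position 1 ('e'): freq=3, skip
  Position 2 ('e'): freq=3, skip
  Position 3 ('d'): freq=2, skip
  Position 4 ('e'): freq=3, skip
  Position 5 ('d'): freq=2, skip
  Position 6 ('b'): freq=2, skip
  No unique character found => answer = -1

-1


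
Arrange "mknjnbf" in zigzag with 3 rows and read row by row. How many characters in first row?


Zigzag "mknjnbf" into 3 rows:
Placing characters:
  'm' => row 0
  'k' => row 1
  'n' => row 2
  'j' => row 1
  'n' => row 0
  'b' => row 1
  'f' => row 2
Rows:
  Row 0: "mn"
  Row 1: "kjb"
  Row 2: "nf"
First row length: 2

2


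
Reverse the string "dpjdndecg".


Input: dpjdndecg
Reading characters right to left:
  Position 8: 'g'
  Position 7: 'c'
  Position 6: 'e'
  Position 5: 'd'
  Position 4: 'n'
  Position 3: 'd'
  Position 2: 'j'
  Position 1: 'p'
  Position 0: 'd'
Reversed: gcedndjpd

gcedndjpd


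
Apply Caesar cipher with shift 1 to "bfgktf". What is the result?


Caesar cipher: shift "bfgktf" by 1
  'b' (pos 1) + 1 = pos 2 = 'c'
  'f' (pos 5) + 1 = pos 6 = 'g'
  'g' (pos 6) + 1 = pos 7 = 'h'
  'k' (pos 10) + 1 = pos 11 = 'l'
  't' (pos 19) + 1 = pos 20 = 'u'
  'f' (pos 5) + 1 = pos 6 = 'g'
Result: cghlug

cghlug


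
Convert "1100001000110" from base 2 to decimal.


Input: "1100001000110" in base 2
Positional expansion:
  Digit '1' (value 1) x 2^12 = 4096
  Digit '1' (value 1) x 2^11 = 2048
  Digit '0' (value 0) x 2^10 = 0
  Digit '0' (value 0) x 2^9 = 0
  Digit '0' (value 0) x 2^8 = 0
  Digit '0' (value 0) x 2^7 = 0
  Digit '1' (value 1) x 2^6 = 64
  Digit '0' (value 0) x 2^5 = 0
  Digit '0' (value 0) x 2^4 = 0
  Digit '0' (value 0) x 2^3 = 0
  Digit '1' (value 1) x 2^2 = 4
  Digit '1' (value 1) x 2^1 = 2
  Digit '0' (value 0) x 2^0 = 0
Sum = 6214

6214


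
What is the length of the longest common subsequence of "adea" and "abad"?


LCS of "adea" and "abad"
DP table:
           a    b    a    d
      0    0    0    0    0
  a   0    1    1    1    1
  d   0    1    1    1    2
  e   0    1    1    1    2
  a   0    1    1    2    2
LCS length = dp[4][4] = 2

2


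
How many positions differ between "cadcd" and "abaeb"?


Comparing "cadcd" and "abaeb" position by position:
  Position 0: 'c' vs 'a' => DIFFER
  Position 1: 'a' vs 'b' => DIFFER
  Position 2: 'd' vs 'a' => DIFFER
  Position 3: 'c' vs 'e' => DIFFER
  Position 4: 'd' vs 'b' => DIFFER
Positions that differ: 5

5


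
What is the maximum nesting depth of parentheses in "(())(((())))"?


Input: "(())(((())))"
Tracking depth:
  Position 0 '(': depth becomes 1
  Position 1 '(': depth becomes 2
  Position 2 ')': depth becomes 1
  Position 3 ')': depth becomes 0
  Position 4 '(': depth becomes 1
  Position 5 '(': depth becomes 2
  Position 6 '(': depth becomes 3
  Position 7 '(': depth becomes 4
  Position 8 ')': depth becomes 3
  Position 9 ')': depth becomes 2
  Position 10 ')': depth becomes 1
  Position 11 ')': depth becomes 0
Maximum depth reached: 4

4


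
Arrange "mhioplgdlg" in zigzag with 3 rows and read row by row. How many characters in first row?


Zigzag "mhioplgdlg" into 3 rows:
Placing characters:
  'm' => row 0
  'h' => row 1
  'i' => row 2
  'o' => row 1
  'p' => row 0
  'l' => row 1
  'g' => row 2
  'd' => row 1
  'l' => row 0
  'g' => row 1
Rows:
  Row 0: "mpl"
  Row 1: "holdg"
  Row 2: "ig"
First row length: 3

3


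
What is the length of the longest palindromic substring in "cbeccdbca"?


Input: "cbeccdbca"
Checking substrings for palindromes:
  [3:5] "cc" (len 2) => palindrome
Longest palindromic substring: "cc" with length 2

2


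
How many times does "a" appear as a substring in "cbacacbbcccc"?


Searching for "a" in "cbacacbbcccc"
Scanning each position:
  Position 0: "c" => no
  Position 1: "b" => no
  Position 2: "a" => MATCH
  Position 3: "c" => no
  Position 4: "a" => MATCH
  Position 5: "c" => no
  Position 6: "b" => no
  Position 7: "b" => no
  Position 8: "c" => no
  Position 9: "c" => no
  Position 10: "c" => no
  Position 11: "c" => no
Total occurrences: 2

2


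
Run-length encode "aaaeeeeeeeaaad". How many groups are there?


Input: aaaeeeeeeeaaad
Scanning for consecutive runs:
  Group 1: 'a' x 3 (positions 0-2)
  Group 2: 'e' x 7 (positions 3-9)
  Group 3: 'a' x 3 (positions 10-12)
  Group 4: 'd' x 1 (positions 13-13)
Total groups: 4

4


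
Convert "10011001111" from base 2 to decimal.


Input: "10011001111" in base 2
Positional expansion:
  Digit '1' (value 1) x 2^10 = 1024
  Digit '0' (value 0) x 2^9 = 0
  Digit '0' (value 0) x 2^8 = 0
  Digit '1' (value 1) x 2^7 = 128
  Digit '1' (value 1) x 2^6 = 64
  Digit '0' (value 0) x 2^5 = 0
  Digit '0' (value 0) x 2^4 = 0
  Digit '1' (value 1) x 2^3 = 8
  Digit '1' (value 1) x 2^2 = 4
  Digit '1' (value 1) x 2^1 = 2
  Digit '1' (value 1) x 2^0 = 1
Sum = 1231

1231


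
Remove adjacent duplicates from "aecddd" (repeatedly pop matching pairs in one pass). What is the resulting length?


Input: aecddd
Stack-based adjacent duplicate removal:
  Read 'a': push. Stack: a
  Read 'e': push. Stack: ae
  Read 'c': push. Stack: aec
  Read 'd': push. Stack: aecd
  Read 'd': matches stack top 'd' => pop. Stack: aec
  Read 'd': push. Stack: aecd
Final stack: "aecd" (length 4)

4


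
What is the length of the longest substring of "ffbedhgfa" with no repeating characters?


Input: "ffbedhgfa"
Sliding window (track last position of each char):
  Position 0 ('f'): window [0,0] length 1 -- new best
  Position 1 ('f'): repeat (last at 0), move window start to 1
  Position 1 ('f'): window [1,1] length 1
  Position 2 ('b'): window [1,2] length 2 -- new best
  Position 3 ('e'): window [1,3] length 3 -- new best
  Position 4 ('d'): window [1,4] length 4 -- new best
  Position 5 ('h'): window [1,5] length 5 -- new best
  Position 6 ('g'): window [1,6] length 6 -- new best
  Position 7 ('f'): repeat (last at 1), move window start to 2
  Position 7 ('f'): window [2,7] length 6
  Position 8 ('a'): window [2,8] length 7 -- new best
Longest substring with no repeats: "bedhgfa" with length 7

7


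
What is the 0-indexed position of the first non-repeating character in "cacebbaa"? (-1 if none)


Input: cacebbaa
Character frequencies:
  'a': 3
  'b': 2
  'c': 2
  'e': 1
Scanning left to right for freq == 1:
  Position 0 ('c'): freq=2, skip
  Position 1 ('a'): freq=3, skip
  Position 2 ('c'): freq=2, skip
  Position 3 ('e'): unique! => answer = 3

3


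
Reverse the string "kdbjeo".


Input: kdbjeo
Reading characters right to left:
  Position 5: 'o'
  Position 4: 'e'
  Position 3: 'j'
  Position 2: 'b'
  Position 1: 'd'
  Position 0: 'k'
Reversed: oejbdk

oejbdk


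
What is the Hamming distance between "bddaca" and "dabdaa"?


Comparing "bddaca" and "dabdaa" position by position:
  Position 0: 'b' vs 'd' => differ
  Position 1: 'd' vs 'a' => differ
  Position 2: 'd' vs 'b' => differ
  Position 3: 'a' vs 'd' => differ
  Position 4: 'c' vs 'a' => differ
  Position 5: 'a' vs 'a' => same
Total differences (Hamming distance): 5

5


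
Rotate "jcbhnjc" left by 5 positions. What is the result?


Input: "jcbhnjc", rotate left by 5
First 5 characters: "jcbhn"
Remaining characters: "jc"
Concatenate remaining + first: "jc" + "jcbhn" = "jcjcbhn"

jcjcbhn


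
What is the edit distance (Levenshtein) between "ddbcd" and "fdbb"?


Computing edit distance: "ddbcd" -> "fdbb"
DP table:
           f    d    b    b
      0    1    2    3    4
  d   1    1    1    2    3
  d   2    2    1    2    3
  b   3    3    2    1    2
  c   4    4    3    2    2
  d   5    5    4    3    3
Edit distance = dp[5][4] = 3

3


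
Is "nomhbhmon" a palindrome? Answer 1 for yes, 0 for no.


Input: nomhbhmon
Reversed: nomhbhmon
  Compare pos 0 ('n') with pos 8 ('n'): match
  Compare pos 1 ('o') with pos 7 ('o'): match
  Compare pos 2 ('m') with pos 6 ('m'): match
  Compare pos 3 ('h') with pos 5 ('h'): match
Result: palindrome

1


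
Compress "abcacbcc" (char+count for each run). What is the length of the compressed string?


Input: abcacbcc
Runs:
  'a' x 1 => "a1"
  'b' x 1 => "b1"
  'c' x 1 => "c1"
  'a' x 1 => "a1"
  'c' x 1 => "c1"
  'b' x 1 => "b1"
  'c' x 2 => "c2"
Compressed: "a1b1c1a1c1b1c2"
Compressed length: 14

14


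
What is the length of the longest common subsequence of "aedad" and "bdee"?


LCS of "aedad" and "bdee"
DP table:
           b    d    e    e
      0    0    0    0    0
  a   0    0    0    0    0
  e   0    0    0    1    1
  d   0    0    1    1    1
  a   0    0    1    1    1
  d   0    0    1    1    1
LCS length = dp[5][4] = 1

1


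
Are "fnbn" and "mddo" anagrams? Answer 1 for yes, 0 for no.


Strings: "fnbn", "mddo"
Sorted first:  bfnn
Sorted second: ddmo
Differ at position 0: 'b' vs 'd' => not anagrams

0


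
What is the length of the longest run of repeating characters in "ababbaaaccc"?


Input: "ababbaaaccc"
Scanning for longest run:
  Position 1 ('b'): new char, reset run to 1
  Position 2 ('a'): new char, reset run to 1
  Position 3 ('b'): new char, reset run to 1
  Position 4 ('b'): continues run of 'b', length=2
  Position 5 ('a'): new char, reset run to 1
  Position 6 ('a'): continues run of 'a', length=2
  Position 7 ('a'): continues run of 'a', length=3
  Position 8 ('c'): new char, reset run to 1
  Position 9 ('c'): continues run of 'c', length=2
  Position 10 ('c'): continues run of 'c', length=3
Longest run: 'a' with length 3

3


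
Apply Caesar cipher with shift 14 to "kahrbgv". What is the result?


Caesar cipher: shift "kahrbgv" by 14
  'k' (pos 10) + 14 = pos 24 = 'y'
  'a' (pos 0) + 14 = pos 14 = 'o'
  'h' (pos 7) + 14 = pos 21 = 'v'
  'r' (pos 17) + 14 = pos 5 = 'f'
  'b' (pos 1) + 14 = pos 15 = 'p'
  'g' (pos 6) + 14 = pos 20 = 'u'
  'v' (pos 21) + 14 = pos 9 = 'j'
Result: yovfpuj

yovfpuj


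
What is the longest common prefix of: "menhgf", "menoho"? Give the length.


Words: menhgf, menoho
  Position 0: all 'm' => match
  Position 1: all 'e' => match
  Position 2: all 'n' => match
  Position 3: ('h', 'o') => mismatch, stop
LCP = "men" (length 3)

3


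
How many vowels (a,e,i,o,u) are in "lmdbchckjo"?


Input: lmdbchckjo
Checking each character:
  'l' at position 0: consonant
  'm' at position 1: consonant
  'd' at position 2: consonant
  'b' at position 3: consonant
  'c' at position 4: consonant
  'h' at position 5: consonant
  'c' at position 6: consonant
  'k' at position 7: consonant
  'j' at position 8: consonant
  'o' at position 9: vowel (running total: 1)
Total vowels: 1

1


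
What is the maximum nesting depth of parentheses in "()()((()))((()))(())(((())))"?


Input: "()()((()))((()))(())(((())))"
Tracking depth:
  Position 0 '(': depth becomes 1
  Position 1 ')': depth becomes 0
  Position 2 '(': depth becomes 1
  Position 3 ')': depth becomes 0
  Position 4 '(': depth becomes 1
  Position 5 '(': depth becomes 2
  Position 6 '(': depth becomes 3
  Position 7 ')': depth becomes 2
  Position 8 ')': depth becomes 1
  Position 9 ')': depth becomes 0
  Position 10 '(': depth becomes 1
  Position 11 '(': depth becomes 2
  Position 12 '(': depth becomes 3
  Position 13 ')': depth becomes 2
  Position 14 ')': depth becomes 1
  Position 15 ')': depth becomes 0
  Position 16 '(': depth becomes 1
  Position 17 '(': depth becomes 2
  Position 18 ')': depth becomes 1
  Position 19 ')': depth becomes 0
  Position 20 '(': depth becomes 1
  Position 21 '(': depth becomes 2
  Position 22 '(': depth becomes 3
  Position 23 '(': depth becomes 4
  Position 24 ')': depth becomes 3
  Position 25 ')': depth becomes 2
  Position 26 ')': depth becomes 1
  Position 27 ')': depth becomes 0
Maximum depth reached: 4

4


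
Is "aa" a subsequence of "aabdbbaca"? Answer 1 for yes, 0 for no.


Check if "aa" is a subsequence of "aabdbbaca"
Greedy scan:
  Position 0 ('a'): matches sub[0] = 'a'
  Position 1 ('a'): matches sub[1] = 'a'
  Position 2 ('b'): no match needed
  Position 3 ('d'): no match needed
  Position 4 ('b'): no match needed
  Position 5 ('b'): no match needed
  Position 6 ('a'): no match needed
  Position 7 ('c'): no match needed
  Position 8 ('a'): no match needed
All 2 characters matched => is a subsequence

1


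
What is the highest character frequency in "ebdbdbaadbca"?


Input: ebdbdbaadbca
Character counts:
  'a': 3
  'b': 4
  'c': 1
  'd': 3
  'e': 1
Maximum frequency: 4

4


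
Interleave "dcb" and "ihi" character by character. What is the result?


Interleaving "dcb" and "ihi":
  Position 0: 'd' from first, 'i' from second => "di"
  Position 1: 'c' from first, 'h' from second => "ch"
  Position 2: 'b' from first, 'i' from second => "bi"
Result: dichbi

dichbi


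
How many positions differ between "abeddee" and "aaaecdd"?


Comparing "abeddee" and "aaaecdd" position by position:
  Position 0: 'a' vs 'a' => same
  Position 1: 'b' vs 'a' => DIFFER
  Position 2: 'e' vs 'a' => DIFFER
  Position 3: 'd' vs 'e' => DIFFER
  Position 4: 'd' vs 'c' => DIFFER
  Position 5: 'e' vs 'd' => DIFFER
  Position 6: 'e' vs 'd' => DIFFER
Positions that differ: 6

6


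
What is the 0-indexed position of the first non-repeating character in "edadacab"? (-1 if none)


Input: edadacab
Character frequencies:
  'a': 3
  'b': 1
  'c': 1
  'd': 2
  'e': 1
Scanning left to right for freq == 1:
  Position 0 ('e'): unique! => answer = 0

0


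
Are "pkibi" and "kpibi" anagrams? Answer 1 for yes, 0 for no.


Strings: "pkibi", "kpibi"
Sorted first:  biikp
Sorted second: biikp
Sorted forms match => anagrams

1


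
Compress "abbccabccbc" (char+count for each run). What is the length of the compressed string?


Input: abbccabccbc
Runs:
  'a' x 1 => "a1"
  'b' x 2 => "b2"
  'c' x 2 => "c2"
  'a' x 1 => "a1"
  'b' x 1 => "b1"
  'c' x 2 => "c2"
  'b' x 1 => "b1"
  'c' x 1 => "c1"
Compressed: "a1b2c2a1b1c2b1c1"
Compressed length: 16

16


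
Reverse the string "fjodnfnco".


Input: fjodnfnco
Reading characters right to left:
  Position 8: 'o'
  Position 7: 'c'
  Position 6: 'n'
  Position 5: 'f'
  Position 4: 'n'
  Position 3: 'd'
  Position 2: 'o'
  Position 1: 'j'
  Position 0: 'f'
Reversed: ocnfndojf

ocnfndojf


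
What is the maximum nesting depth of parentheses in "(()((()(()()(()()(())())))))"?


Input: "(()((()(()()(()()(())())))))"
Tracking depth:
  Position 0 '(': depth becomes 1
  Position 1 '(': depth becomes 2
  Position 2 ')': depth becomes 1
  Position 3 '(': depth becomes 2
  Position 4 '(': depth becomes 3
  Position 5 '(': depth becomes 4
  Position 6 ')': depth becomes 3
  Position 7 '(': depth becomes 4
  Position 8 '(': depth becomes 5
  Position 9 ')': depth becomes 4
  Position 10 '(': depth becomes 5
  Position 11 ')': depth becomes 4
  Position 12 '(': depth becomes 5
  Position 13 '(': depth becomes 6
  Position 14 ')': depth becomes 5
  Position 15 '(': depth becomes 6
  Position 16 ')': depth becomes 5
  Position 17 '(': depth becomes 6
  Position 18 '(': depth becomes 7
  Position 19 ')': depth becomes 6
  Position 20 ')': depth becomes 5
  Position 21 '(': depth becomes 6
  Position 22 ')': depth becomes 5
  Position 23 ')': depth becomes 4
  Position 24 ')': depth becomes 3
  Position 25 ')': depth becomes 2
  Position 26 ')': depth becomes 1
  Position 27 ')': depth becomes 0
Maximum depth reached: 7

7
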